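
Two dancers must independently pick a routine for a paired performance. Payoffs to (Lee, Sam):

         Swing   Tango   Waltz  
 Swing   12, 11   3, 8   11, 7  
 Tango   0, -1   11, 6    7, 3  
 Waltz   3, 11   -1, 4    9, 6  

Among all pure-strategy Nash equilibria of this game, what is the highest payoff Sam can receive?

11

Both Swing is a pure NE (Lee: 12 ≥ 3; Sam: 11 ≥ 8). Sam gets 11.
Both Tango is a pure NE (Lee: 11 ≥ 3; Sam: 6 ≥ 3). Sam gets 6.
Every other cell has a profitable deviation for at least one player. Highest of {11, 6} is 11.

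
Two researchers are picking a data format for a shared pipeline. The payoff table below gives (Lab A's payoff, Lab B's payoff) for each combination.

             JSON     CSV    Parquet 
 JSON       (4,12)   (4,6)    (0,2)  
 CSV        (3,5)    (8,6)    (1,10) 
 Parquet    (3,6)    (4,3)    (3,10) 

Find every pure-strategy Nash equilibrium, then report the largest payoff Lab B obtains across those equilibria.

Both JSON is a pure NE (Lab A: 4 ≥ 3; Lab B: 12 ≥ 6). Lab B gets 12.
Both Parquet is a pure NE (Lab A: 3 ≥ 1; Lab B: 10 ≥ 6). Lab B gets 10.
Every other cell has a profitable deviation for at least one player. Highest of {12, 10} is 12.

12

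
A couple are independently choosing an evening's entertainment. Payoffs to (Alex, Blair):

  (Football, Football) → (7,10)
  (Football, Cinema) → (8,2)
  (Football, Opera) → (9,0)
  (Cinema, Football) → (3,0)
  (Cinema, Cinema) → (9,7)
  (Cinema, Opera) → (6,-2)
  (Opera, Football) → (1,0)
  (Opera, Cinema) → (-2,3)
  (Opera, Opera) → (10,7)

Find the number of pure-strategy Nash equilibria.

3

Both Football: Alex gets 7 (best alternative 3); Blair gets 10 (best alternative 2). Neither deviates — NE.
Both Cinema: Alex gets 9 (best alternative 8); Blair gets 7 (best alternative 0). Neither deviates — NE.
Both Opera: Alex gets 10 (best alternative 9); Blair gets 7 (best alternative 3). Neither deviates — NE.
(Football, Cinema) is not a NE: Alex would switch to Cinema (9 > 8).
No other cell survives both best-response checks, so there are 3 pure NE.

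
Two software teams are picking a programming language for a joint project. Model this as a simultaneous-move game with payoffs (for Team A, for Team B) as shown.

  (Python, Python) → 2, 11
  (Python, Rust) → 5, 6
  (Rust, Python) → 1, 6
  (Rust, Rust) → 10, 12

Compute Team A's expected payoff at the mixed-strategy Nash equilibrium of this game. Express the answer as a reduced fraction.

5/2

Team B mixes with probability q on Python, chosen so Team A is indifferent: 2q + 5(1−q) = 1q + 10(1−q) gives q = 5/6.
Team A's expected payoff (from either row, since indifferent) is 2·5/6 + 5·1/6 = 5/2.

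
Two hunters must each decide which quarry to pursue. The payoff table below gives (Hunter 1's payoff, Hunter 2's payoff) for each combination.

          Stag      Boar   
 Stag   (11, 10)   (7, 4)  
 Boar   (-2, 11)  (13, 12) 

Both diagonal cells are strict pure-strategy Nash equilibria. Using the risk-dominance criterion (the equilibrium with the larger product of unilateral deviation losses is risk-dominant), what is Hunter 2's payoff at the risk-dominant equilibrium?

At both Stag: Hunter 1 loses 11 − (-2) = 13 by deviating; Hunter 2 loses 10 − 4 = 6. Product = 13·6 = 78.
At both Boar: Hunter 1 loses 13 − 7 = 6 by deviating; Hunter 2 loses 12 − 11 = 1. Product = 6·1 = 6.
78 > 6, so both Stag is risk-dominant. Hunter 2's payoff there is 10.

10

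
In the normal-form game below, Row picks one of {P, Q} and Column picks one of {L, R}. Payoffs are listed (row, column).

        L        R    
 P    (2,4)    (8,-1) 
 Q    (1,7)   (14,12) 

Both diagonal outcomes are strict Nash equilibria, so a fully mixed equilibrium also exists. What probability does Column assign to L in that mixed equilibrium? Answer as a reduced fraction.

Column's mix q on L must make Row indifferent between P and Q.
Row's payoff from P: 2q + 8(1−q). From Q: 1q + 14(1−q).
Set equal: 1q = 6(1−q) → q = 6/7.

6/7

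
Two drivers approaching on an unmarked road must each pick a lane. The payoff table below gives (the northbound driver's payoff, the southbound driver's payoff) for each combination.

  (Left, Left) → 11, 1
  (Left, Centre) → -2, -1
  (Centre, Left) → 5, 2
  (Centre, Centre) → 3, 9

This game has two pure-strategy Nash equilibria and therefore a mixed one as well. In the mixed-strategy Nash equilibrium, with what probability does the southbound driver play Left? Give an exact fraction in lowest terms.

5/11

The southbound driver's mix q on Left must make the northbound driver indifferent between Left and Centre.
The northbound driver's payoff from Left: 11q + (-2)(1−q). From Centre: 5q + 3(1−q).
Set equal: 6q = 5(1−q) → q = 5/11.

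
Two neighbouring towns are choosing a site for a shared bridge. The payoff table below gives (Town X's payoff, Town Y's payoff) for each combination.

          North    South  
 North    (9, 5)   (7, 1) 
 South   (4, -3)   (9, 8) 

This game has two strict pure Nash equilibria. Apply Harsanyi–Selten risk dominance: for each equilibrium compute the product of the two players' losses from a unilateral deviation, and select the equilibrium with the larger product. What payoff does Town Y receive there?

At both North: Town X loses 9 − 4 = 5 by deviating; Town Y loses 5 − 1 = 4. Product = 5·4 = 20.
At both South: Town X loses 9 − 7 = 2 by deviating; Town Y loses 8 − (-3) = 11. Product = 2·11 = 22.
22 > 20, so both South is risk-dominant. Town Y's payoff there is 8.

8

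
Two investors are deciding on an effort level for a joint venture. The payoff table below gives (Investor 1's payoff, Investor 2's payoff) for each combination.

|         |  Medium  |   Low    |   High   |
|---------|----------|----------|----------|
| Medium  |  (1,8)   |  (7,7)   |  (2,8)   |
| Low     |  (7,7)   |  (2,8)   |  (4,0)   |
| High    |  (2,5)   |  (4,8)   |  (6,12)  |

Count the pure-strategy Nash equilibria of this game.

1

Both High: Investor 1 gets 6 (best alternative 4); Investor 2 gets 12 (best alternative 8). Neither deviates — NE.
Both Low is not a NE: Investor 1 would switch to Medium (7 > 2).
No other cell survives both best-response checks, so there is 1 pure NE.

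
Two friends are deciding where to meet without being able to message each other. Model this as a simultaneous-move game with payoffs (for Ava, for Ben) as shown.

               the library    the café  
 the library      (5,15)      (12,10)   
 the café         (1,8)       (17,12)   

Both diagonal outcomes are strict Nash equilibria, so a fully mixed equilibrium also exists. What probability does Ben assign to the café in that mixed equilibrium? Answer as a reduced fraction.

Ben's mix q on the library must make Ava indifferent between the library and the café.
Ava's payoff from the library: 5q + 12(1−q). From the café: 1q + 17(1−q).
Set equal: 4q = 5(1−q) → q = 5/9.
Probability on the café is 1 − 5/9 = 4/9.

4/9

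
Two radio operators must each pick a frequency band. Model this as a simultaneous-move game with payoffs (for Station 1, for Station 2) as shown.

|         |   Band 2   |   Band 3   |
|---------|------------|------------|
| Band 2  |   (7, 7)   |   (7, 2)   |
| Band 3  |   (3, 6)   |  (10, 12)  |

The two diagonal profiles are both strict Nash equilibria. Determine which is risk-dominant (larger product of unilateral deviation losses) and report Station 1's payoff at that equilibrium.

At both Band 2: Station 1 loses 7 − 3 = 4 by deviating; Station 2 loses 7 − 2 = 5. Product = 4·5 = 20.
At both Band 3: Station 1 loses 10 − 7 = 3 by deviating; Station 2 loses 12 − 6 = 6. Product = 3·6 = 18.
20 > 18, so both Band 2 is risk-dominant. Station 1's payoff there is 7.

7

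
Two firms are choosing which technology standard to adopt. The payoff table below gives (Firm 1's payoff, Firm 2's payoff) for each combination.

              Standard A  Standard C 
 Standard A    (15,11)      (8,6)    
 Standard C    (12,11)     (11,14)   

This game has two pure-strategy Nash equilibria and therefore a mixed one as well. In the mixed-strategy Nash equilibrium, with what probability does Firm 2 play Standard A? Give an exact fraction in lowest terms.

Firm 2's mix q on Standard A must make Firm 1 indifferent between Standard A and Standard C.
Firm 1's payoff from Standard A: 15q + 8(1−q). From Standard C: 12q + 11(1−q).
Set equal: 3q = 3(1−q) → q = 3/6 = 1/2.

1/2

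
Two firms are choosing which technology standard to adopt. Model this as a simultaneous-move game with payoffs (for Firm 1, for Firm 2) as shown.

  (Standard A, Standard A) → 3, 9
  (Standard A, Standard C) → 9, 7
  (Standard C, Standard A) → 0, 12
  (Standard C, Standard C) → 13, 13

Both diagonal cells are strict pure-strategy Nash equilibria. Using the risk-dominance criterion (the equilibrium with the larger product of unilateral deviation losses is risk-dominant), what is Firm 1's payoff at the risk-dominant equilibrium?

At both Standard A: Firm 1 loses 3 − 0 = 3 by deviating; Firm 2 loses 9 − 7 = 2. Product = 3·2 = 6.
At both Standard C: Firm 1 loses 13 − 9 = 4 by deviating; Firm 2 loses 13 − 12 = 1. Product = 4·1 = 4.
6 > 4, so both Standard A is risk-dominant. Firm 1's payoff there is 3.

3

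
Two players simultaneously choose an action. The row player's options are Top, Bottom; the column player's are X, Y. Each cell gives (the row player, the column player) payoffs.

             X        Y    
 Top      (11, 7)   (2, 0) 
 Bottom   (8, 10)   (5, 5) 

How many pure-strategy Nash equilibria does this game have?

1

(Top, X): the row player gets 11 (best alternative 8); the column player gets 7 (best alternative 0). Neither deviates — NE.
(Bottom, Y) is not a NE: the column player would switch to X (10 > 5).
No other cell survives both best-response checks, so there is 1 pure NE.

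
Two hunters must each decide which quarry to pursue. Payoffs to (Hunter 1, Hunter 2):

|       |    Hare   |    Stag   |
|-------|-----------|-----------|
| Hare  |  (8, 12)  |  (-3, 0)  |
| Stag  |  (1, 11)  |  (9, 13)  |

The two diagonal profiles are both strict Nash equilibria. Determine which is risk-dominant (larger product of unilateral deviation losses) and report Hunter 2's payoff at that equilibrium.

12

At both Hare: Hunter 1 loses 8 − 1 = 7 by deviating; Hunter 2 loses 12 − 0 = 12. Product = 7·12 = 84.
At both Stag: Hunter 1 loses 9 − (-3) = 12 by deviating; Hunter 2 loses 13 − 11 = 2. Product = 12·2 = 24.
84 > 24, so both Hare is risk-dominant. Hunter 2's payoff there is 12.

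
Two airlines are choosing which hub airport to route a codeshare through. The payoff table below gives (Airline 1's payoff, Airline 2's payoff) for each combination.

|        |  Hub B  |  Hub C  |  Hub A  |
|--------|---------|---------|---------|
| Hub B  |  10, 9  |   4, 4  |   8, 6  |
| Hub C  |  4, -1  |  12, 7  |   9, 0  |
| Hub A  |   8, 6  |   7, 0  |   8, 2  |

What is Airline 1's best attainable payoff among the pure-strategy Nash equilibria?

Both Hub B is a pure NE (Airline 1: 10 ≥ 8; Airline 2: 9 ≥ 6). Airline 1 gets 10.
Both Hub C is a pure NE (Airline 1: 12 ≥ 7; Airline 2: 7 ≥ 0). Airline 1 gets 12.
Every other cell has a profitable deviation for at least one player. Highest of {10, 12} is 12.

12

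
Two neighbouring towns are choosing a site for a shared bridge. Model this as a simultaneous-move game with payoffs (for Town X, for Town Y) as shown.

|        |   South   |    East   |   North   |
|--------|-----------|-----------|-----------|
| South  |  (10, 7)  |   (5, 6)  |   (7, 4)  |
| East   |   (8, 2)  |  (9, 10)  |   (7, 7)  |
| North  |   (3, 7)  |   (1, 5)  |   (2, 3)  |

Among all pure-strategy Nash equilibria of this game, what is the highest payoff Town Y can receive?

10

Both South is a pure NE (Town X: 10 ≥ 8; Town Y: 7 ≥ 6). Town Y gets 7.
Both East is a pure NE (Town X: 9 ≥ 5; Town Y: 10 ≥ 7). Town Y gets 10.
Every other cell has a profitable deviation for at least one player. Highest of {7, 10} is 10.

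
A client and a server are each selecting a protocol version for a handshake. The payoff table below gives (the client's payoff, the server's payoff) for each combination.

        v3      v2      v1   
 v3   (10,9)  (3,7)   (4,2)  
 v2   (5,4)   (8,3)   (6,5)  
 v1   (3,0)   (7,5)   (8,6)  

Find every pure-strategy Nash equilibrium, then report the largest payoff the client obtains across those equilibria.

10

Both v3 is a pure NE (the client: 10 ≥ 5; the server: 9 ≥ 7). The client gets 10.
Both v1 is a pure NE (the client: 8 ≥ 6; the server: 6 ≥ 5). The client gets 8.
Every other cell has a profitable deviation for at least one player. Highest of {10, 8} is 10.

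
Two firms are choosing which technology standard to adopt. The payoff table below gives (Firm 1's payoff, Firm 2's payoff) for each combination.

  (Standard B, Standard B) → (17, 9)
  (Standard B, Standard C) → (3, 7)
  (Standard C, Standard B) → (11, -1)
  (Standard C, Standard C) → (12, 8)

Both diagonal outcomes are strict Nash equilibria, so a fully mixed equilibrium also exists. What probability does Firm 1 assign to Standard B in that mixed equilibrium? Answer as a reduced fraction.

Firm 1's mix p on Standard B must make Firm 2 indifferent between Standard B and Standard C.
Firm 2's payoff from Standard B: 9p + (-1)(1−p). From Standard C: 7p + 8(1−p).
Set equal: 2p = 9(1−p) → p = 9/11.

9/11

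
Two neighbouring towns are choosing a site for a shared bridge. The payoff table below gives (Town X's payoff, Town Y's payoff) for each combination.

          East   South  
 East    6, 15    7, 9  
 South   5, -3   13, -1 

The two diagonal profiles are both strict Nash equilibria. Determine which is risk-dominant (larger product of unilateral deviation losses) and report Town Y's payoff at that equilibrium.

At both East: Town X loses 6 − 5 = 1 by deviating; Town Y loses 15 − 9 = 6. Product = 1·6 = 6.
At both South: Town X loses 13 − 7 = 6 by deviating; Town Y loses -1 − (-3) = 2. Product = 6·2 = 12.
12 > 6, so both South is risk-dominant. Town Y's payoff there is -1.

-1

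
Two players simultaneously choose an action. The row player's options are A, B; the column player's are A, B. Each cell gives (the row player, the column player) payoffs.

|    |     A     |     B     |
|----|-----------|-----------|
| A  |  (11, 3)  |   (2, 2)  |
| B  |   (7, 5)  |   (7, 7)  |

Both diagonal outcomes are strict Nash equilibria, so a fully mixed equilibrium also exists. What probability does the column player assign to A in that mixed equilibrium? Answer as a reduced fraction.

The column player's mix q on A must make the row player indifferent between A and B.
The row player's payoff from A: 11q + 2(1−q). From B: 7q + 7(1−q).
Set equal: 4q = 5(1−q) → q = 5/9.

5/9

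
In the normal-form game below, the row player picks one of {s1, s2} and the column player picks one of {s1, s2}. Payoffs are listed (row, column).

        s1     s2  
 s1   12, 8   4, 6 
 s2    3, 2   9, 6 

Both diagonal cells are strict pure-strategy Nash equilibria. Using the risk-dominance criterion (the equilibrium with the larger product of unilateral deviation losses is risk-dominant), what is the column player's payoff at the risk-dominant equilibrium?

6

At both s1: the row player loses 12 − 3 = 9 by deviating; the column player loses 8 − 6 = 2. Product = 9·2 = 18.
At both s2: the row player loses 9 − 4 = 5 by deviating; the column player loses 6 − 2 = 4. Product = 5·4 = 20.
20 > 18, so both s2 is risk-dominant. The column player's payoff there is 6.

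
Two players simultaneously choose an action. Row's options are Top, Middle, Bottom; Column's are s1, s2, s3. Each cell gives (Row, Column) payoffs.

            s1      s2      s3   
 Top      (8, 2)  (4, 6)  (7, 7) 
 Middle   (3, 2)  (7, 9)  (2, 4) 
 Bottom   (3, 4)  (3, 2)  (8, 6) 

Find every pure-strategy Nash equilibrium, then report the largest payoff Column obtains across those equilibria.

(Middle, s2) is a pure NE (Row: 7 ≥ 4; Column: 9 ≥ 4). Column gets 9.
(Bottom, s3) is a pure NE (Row: 8 ≥ 7; Column: 6 ≥ 4). Column gets 6.
Every other cell has a profitable deviation for at least one player. Highest of {9, 6} is 9.

9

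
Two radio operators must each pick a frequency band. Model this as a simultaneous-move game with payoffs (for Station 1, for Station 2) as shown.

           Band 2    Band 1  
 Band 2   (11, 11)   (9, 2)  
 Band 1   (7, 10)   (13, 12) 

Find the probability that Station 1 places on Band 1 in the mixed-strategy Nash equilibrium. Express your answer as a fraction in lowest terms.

Station 1's mix p on Band 2 must make Station 2 indifferent between Band 2 and Band 1.
Station 2's payoff from Band 2: 11p + 10(1−p). From Band 1: 2p + 12(1−p).
Set equal: 9p = 2(1−p) → p = 2/11.
Probability on Band 1 is 1 − 2/11 = 9/11.

9/11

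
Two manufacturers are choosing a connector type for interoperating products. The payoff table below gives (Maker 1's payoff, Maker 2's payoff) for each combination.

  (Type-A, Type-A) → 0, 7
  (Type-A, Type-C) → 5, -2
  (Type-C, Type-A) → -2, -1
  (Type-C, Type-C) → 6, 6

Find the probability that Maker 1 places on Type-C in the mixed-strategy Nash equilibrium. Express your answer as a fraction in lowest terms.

Maker 1's mix p on Type-A must make Maker 2 indifferent between Type-A and Type-C.
Maker 2's payoff from Type-A: 7p + (-1)(1−p). From Type-C: (-2)p + 6(1−p).
Set equal: 9p = 7(1−p) → p = 7/16.
Probability on Type-C is 1 − 7/16 = 9/16.

9/16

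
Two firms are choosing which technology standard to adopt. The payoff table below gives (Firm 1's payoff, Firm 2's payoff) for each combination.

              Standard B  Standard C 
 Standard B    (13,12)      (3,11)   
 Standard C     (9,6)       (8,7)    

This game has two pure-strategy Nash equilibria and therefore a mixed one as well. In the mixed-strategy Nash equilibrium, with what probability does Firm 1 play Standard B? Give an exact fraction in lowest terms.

1/2

Firm 1's mix p on Standard B must make Firm 2 indifferent between Standard B and Standard C.
Firm 2's payoff from Standard B: 12p + 6(1−p). From Standard C: 11p + 7(1−p).
Set equal: 1p = 1(1−p) → p = 1/2.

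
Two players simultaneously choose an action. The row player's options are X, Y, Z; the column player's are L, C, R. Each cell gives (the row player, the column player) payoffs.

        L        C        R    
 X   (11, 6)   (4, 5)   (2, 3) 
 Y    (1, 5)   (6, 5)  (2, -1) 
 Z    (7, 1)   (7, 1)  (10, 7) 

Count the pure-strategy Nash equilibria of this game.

2

(X, L): the row player gets 11 (best alternative 7); the column player gets 6 (best alternative 5). Neither deviates — NE.
(Z, R): the row player gets 10 (best alternative 2); the column player gets 7 (best alternative 1). Neither deviates — NE.
(Y, C) is not a NE: the row player would switch to Z (7 > 6).
No other cell survives both best-response checks, so there are 2 pure NE.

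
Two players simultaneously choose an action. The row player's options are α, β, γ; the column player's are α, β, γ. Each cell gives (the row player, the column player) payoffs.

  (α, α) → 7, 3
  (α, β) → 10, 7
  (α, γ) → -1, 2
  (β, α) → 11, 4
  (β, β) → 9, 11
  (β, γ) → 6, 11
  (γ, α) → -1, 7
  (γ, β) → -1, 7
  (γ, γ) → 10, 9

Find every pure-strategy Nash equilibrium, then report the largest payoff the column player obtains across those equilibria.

(α, β) is a pure NE (the row player: 10 ≥ 9; the column player: 7 ≥ 3). The column player gets 7.
Both γ is a pure NE (the row player: 10 ≥ 6; the column player: 9 ≥ 7). The column player gets 9.
Every other cell has a profitable deviation for at least one player. Highest of {7, 9} is 9.

9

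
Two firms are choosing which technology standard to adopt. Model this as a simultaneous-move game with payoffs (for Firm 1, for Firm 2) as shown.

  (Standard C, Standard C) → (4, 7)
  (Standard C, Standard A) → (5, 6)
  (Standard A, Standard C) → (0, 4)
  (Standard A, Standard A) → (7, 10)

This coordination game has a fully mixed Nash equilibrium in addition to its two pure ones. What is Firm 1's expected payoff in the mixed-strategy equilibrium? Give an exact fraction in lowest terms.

Firm 2 mixes with probability q on Standard C, chosen so Firm 1 is indifferent: 4q + 5(1−q) = 0q + 7(1−q) gives q = 1/3.
Firm 1's expected payoff (from either row, since indifferent) is 4·1/3 + 5·2/3 = 14/3.

14/3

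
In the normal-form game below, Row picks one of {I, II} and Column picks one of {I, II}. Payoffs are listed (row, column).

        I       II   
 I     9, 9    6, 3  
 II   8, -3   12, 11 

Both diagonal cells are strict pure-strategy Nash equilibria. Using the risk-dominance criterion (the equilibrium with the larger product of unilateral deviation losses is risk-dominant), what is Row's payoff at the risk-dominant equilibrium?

At both I: Row loses 9 − 8 = 1 by deviating; Column loses 9 − 3 = 6. Product = 1·6 = 6.
At both II: Row loses 12 − 6 = 6 by deviating; Column loses 11 − (-3) = 14. Product = 6·14 = 84.
84 > 6, so both II is risk-dominant. Row's payoff there is 12.

12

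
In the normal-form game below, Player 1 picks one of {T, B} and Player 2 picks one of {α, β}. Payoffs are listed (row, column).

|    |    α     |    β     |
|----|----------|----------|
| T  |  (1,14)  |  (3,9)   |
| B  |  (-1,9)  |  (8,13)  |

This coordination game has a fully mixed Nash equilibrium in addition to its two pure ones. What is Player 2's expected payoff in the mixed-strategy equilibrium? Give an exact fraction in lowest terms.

101/9

Player 1 mixes with probability p on T, chosen so Player 2 is indifferent: 14p + 9(1−p) = 9p + 13(1−p) gives p = 4/9.
Player 2's expected payoff is 14·4/9 + 9·5/9 = 101/9.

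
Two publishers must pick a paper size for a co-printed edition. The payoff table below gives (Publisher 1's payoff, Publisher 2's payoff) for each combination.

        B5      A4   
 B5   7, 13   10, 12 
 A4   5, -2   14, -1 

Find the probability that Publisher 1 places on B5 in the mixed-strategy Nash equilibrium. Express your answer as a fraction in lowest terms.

1/2

Publisher 1's mix p on B5 must make Publisher 2 indifferent between B5 and A4.
Publisher 2's payoff from B5: 13p + (-2)(1−p). From A4: 12p + (-1)(1−p).
Set equal: 1p = 1(1−p) → p = 1/2.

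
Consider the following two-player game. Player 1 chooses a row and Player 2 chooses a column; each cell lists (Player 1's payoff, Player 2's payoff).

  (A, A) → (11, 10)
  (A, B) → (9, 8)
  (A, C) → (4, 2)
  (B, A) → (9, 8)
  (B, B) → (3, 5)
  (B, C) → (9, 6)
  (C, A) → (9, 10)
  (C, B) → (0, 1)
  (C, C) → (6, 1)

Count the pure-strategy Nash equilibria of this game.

Both A: Player 1 gets 11 (best alternative 9); Player 2 gets 10 (best alternative 8). Neither deviates — NE.
Both B is not a NE: Player 1 would switch to A (9 > 3).
No other cell survives both best-response checks, so there is 1 pure NE.

1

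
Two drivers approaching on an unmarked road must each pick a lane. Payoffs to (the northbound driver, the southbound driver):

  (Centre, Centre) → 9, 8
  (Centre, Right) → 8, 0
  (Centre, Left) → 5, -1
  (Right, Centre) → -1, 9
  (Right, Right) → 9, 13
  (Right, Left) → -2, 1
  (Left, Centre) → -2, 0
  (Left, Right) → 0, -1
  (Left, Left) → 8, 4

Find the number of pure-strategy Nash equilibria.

Both Centre: the northbound driver gets 9 (best alternative -1); the southbound driver gets 8 (best alternative 0). Neither deviates — NE.
Both Right: the northbound driver gets 9 (best alternative 8); the southbound driver gets 13 (best alternative 9). Neither deviates — NE.
Both Left: the northbound driver gets 8 (best alternative 5); the southbound driver gets 4 (best alternative 0). Neither deviates — NE.
(Right, Centre) is not a NE: the northbound driver would switch to Centre (9 > -1).
No other cell survives both best-response checks, so there are 3 pure NE.

3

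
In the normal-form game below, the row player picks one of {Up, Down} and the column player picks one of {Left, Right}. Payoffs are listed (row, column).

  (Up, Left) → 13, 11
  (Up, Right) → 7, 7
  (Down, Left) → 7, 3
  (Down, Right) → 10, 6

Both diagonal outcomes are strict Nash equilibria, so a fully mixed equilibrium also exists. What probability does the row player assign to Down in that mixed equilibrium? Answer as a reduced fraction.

The row player's mix p on Up must make the column player indifferent between Left and Right.
The column player's payoff from Left: 11p + 3(1−p). From Right: 7p + 6(1−p).
Set equal: 4p = 3(1−p) → p = 3/7.
Probability on Down is 1 − 3/7 = 4/7.

4/7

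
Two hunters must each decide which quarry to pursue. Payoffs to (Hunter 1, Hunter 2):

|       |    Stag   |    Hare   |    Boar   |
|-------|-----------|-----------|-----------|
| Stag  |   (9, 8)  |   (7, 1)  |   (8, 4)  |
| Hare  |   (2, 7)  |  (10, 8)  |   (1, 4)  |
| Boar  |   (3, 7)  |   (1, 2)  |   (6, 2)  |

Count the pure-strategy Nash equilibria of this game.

Both Stag: Hunter 1 gets 9 (best alternative 3); Hunter 2 gets 8 (best alternative 4). Neither deviates — NE.
Both Hare: Hunter 1 gets 10 (best alternative 7); Hunter 2 gets 8 (best alternative 7). Neither deviates — NE.
Both Boar is not a NE: Hunter 1 would switch to Stag (8 > 6).
No other cell survives both best-response checks, so there are 2 pure NE.

2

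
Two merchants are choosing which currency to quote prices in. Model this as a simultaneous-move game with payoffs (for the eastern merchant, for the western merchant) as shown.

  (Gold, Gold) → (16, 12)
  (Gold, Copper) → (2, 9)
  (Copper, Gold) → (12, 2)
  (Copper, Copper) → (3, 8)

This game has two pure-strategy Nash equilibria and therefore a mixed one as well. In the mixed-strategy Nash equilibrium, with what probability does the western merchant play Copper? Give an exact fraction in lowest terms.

4/5

The western merchant's mix q on Gold must make the eastern merchant indifferent between Gold and Copper.
The eastern merchant's payoff from Gold: 16q + 2(1−q). From Copper: 12q + 3(1−q).
Set equal: 4q = 1(1−q) → q = 1/5.
Probability on Copper is 1 − 1/5 = 4/5.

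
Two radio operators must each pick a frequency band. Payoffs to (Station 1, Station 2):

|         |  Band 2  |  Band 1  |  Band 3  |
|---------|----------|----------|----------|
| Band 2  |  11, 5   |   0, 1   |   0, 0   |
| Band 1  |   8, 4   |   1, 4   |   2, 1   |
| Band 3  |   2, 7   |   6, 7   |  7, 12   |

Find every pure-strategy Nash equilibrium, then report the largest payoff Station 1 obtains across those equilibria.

11

Both Band 2 is a pure NE (Station 1: 11 ≥ 8; Station 2: 5 ≥ 1). Station 1 gets 11.
Both Band 3 is a pure NE (Station 1: 7 ≥ 2; Station 2: 12 ≥ 7). Station 1 gets 7.
Every other cell has a profitable deviation for at least one player. Highest of {11, 7} is 11.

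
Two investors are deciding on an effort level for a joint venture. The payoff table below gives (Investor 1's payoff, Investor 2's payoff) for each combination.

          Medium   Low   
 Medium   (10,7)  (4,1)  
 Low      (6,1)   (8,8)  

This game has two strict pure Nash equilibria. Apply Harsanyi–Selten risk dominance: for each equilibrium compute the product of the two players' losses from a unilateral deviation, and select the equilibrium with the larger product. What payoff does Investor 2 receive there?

8

At both Medium: Investor 1 loses 10 − 6 = 4 by deviating; Investor 2 loses 7 − 1 = 6. Product = 4·6 = 24.
At both Low: Investor 1 loses 8 − 4 = 4 by deviating; Investor 2 loses 8 − 1 = 7. Product = 4·7 = 28.
28 > 24, so both Low is risk-dominant. Investor 2's payoff there is 8.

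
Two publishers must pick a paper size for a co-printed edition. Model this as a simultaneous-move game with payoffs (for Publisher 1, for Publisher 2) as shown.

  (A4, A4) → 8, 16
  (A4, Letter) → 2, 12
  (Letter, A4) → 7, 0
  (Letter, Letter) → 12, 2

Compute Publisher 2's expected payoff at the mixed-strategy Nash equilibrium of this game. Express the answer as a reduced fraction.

16/3

Publisher 1 mixes with probability p on A4, chosen so Publisher 2 is indifferent: 16p + 0(1−p) = 12p + 2(1−p) gives p = 1/3.
Publisher 2's expected payoff is 16·1/3 + 0·2/3 = 16/3.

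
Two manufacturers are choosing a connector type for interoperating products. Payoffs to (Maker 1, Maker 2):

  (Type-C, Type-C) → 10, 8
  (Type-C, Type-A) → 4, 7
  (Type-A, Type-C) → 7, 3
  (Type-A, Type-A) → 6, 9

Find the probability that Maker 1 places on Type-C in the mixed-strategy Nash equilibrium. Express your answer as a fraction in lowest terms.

6/7

Maker 1's mix p on Type-C must make Maker 2 indifferent between Type-C and Type-A.
Maker 2's payoff from Type-C: 8p + 3(1−p). From Type-A: 7p + 9(1−p).
Set equal: 1p = 6(1−p) → p = 6/7.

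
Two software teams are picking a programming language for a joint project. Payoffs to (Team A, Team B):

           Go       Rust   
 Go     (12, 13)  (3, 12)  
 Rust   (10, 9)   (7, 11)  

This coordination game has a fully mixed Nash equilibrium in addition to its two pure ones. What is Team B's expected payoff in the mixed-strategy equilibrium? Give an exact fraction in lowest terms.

35/3

Team A mixes with probability p on Go, chosen so Team B is indifferent: 13p + 9(1−p) = 12p + 11(1−p) gives p = 2/3.
Team B's expected payoff is 13·2/3 + 9·1/3 = 35/3.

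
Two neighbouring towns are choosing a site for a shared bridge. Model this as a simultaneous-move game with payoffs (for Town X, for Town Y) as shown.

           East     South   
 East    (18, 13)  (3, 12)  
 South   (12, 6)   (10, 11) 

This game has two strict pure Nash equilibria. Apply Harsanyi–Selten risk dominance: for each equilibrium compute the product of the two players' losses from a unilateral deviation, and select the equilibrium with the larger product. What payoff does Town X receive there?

At both East: Town X loses 18 − 12 = 6 by deviating; Town Y loses 13 − 12 = 1. Product = 6·1 = 6.
At both South: Town X loses 10 − 3 = 7 by deviating; Town Y loses 11 − 6 = 5. Product = 7·5 = 35.
35 > 6, so both South is risk-dominant. Town X's payoff there is 10.

10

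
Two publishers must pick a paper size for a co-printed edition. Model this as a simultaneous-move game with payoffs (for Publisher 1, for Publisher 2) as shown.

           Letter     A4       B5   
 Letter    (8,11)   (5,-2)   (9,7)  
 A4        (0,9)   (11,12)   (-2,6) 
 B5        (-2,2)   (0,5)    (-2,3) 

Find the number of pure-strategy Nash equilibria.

2

Both Letter: Publisher 1 gets 8 (best alternative 0); Publisher 2 gets 11 (best alternative 7). Neither deviates — NE.
Both A4: Publisher 1 gets 11 (best alternative 5); Publisher 2 gets 12 (best alternative 9). Neither deviates — NE.
Both B5 is not a NE: Publisher 1 would switch to Letter (9 > -2).
No other cell survives both best-response checks, so there are 2 pure NE.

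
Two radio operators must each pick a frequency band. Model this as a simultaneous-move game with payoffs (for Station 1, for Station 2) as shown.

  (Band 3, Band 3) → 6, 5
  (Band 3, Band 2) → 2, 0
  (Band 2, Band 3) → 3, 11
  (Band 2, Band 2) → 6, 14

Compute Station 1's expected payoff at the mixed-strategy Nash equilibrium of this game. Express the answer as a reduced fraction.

Station 2 mixes with probability q on Band 3, chosen so Station 1 is indifferent: 6q + 2(1−q) = 3q + 6(1−q) gives q = 4/7.
Station 1's expected payoff (from either row, since indifferent) is 6·4/7 + 2·3/7 = 30/7.

30/7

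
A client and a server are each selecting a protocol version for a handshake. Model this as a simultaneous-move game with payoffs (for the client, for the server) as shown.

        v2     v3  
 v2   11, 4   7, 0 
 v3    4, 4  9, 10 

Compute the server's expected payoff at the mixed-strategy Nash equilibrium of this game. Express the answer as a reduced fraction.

The client mixes with probability p on v2, chosen so the server is indifferent: 4p + 4(1−p) = 0p + 10(1−p) gives p = 3/5.
The server's expected payoff is 4·3/5 + 4·2/5 = 4.

4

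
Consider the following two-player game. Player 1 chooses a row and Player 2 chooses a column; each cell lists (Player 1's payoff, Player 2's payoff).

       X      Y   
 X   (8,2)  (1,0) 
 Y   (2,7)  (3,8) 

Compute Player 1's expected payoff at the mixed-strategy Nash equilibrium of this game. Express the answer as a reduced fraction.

Player 2 mixes with probability q on X, chosen so Player 1 is indifferent: 8q + 1(1−q) = 2q + 3(1−q) gives q = 1/4.
Player 1's expected payoff (from either row, since indifferent) is 8·1/4 + 1·3/4 = 11/4.

11/4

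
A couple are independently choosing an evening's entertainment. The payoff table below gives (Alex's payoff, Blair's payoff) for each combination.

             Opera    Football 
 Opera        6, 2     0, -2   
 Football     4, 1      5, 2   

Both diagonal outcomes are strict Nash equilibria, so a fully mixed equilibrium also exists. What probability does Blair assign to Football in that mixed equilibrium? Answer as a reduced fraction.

2/7

Blair's mix q on Opera must make Alex indifferent between Opera and Football.
Alex's payoff from Opera: 6q + 0(1−q). From Football: 4q + 5(1−q).
Set equal: 2q = 5(1−q) → q = 5/7.
Probability on Football is 1 − 5/7 = 2/7.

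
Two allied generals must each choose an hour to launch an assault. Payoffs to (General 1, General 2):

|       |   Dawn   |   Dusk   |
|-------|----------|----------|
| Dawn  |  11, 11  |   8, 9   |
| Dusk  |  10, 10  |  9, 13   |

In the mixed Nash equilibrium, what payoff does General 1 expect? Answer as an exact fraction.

General 2 mixes with probability q on Dawn, chosen so General 1 is indifferent: 11q + 8(1−q) = 10q + 9(1−q) gives q = 1/2.
General 1's expected payoff (from either row, since indifferent) is 11·1/2 + 8·1/2 = 19/2.

19/2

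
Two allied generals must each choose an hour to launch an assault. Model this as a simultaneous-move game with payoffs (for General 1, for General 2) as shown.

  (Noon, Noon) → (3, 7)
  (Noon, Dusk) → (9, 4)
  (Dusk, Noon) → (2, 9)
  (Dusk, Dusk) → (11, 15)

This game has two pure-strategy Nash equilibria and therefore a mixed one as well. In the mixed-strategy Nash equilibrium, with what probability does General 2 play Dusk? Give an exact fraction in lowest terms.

1/3

General 2's mix q on Noon must make General 1 indifferent between Noon and Dusk.
General 1's payoff from Noon: 3q + 9(1−q). From Dusk: 2q + 11(1−q).
Set equal: 1q = 2(1−q) → q = 2/3.
Probability on Dusk is 1 − 2/3 = 1/3.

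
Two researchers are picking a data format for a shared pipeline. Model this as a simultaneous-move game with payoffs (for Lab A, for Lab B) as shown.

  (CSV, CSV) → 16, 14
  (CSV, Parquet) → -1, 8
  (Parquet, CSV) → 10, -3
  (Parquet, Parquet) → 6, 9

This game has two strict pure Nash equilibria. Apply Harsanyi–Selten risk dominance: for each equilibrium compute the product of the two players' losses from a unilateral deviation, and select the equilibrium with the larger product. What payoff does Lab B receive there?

At both CSV: Lab A loses 16 − 10 = 6 by deviating; Lab B loses 14 − 8 = 6. Product = 6·6 = 36.
At both Parquet: Lab A loses 6 − (-1) = 7 by deviating; Lab B loses 9 − (-3) = 12. Product = 7·12 = 84.
84 > 36, so both Parquet is risk-dominant. Lab B's payoff there is 9.

9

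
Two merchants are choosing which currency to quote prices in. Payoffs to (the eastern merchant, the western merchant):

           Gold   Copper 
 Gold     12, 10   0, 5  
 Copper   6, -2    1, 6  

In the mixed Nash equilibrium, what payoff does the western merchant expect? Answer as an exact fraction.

The eastern merchant mixes with probability p on Gold, chosen so the western merchant is indifferent: 10p + (-2)(1−p) = 5p + 6(1−p) gives p = 8/13.
The western merchant's expected payoff is 10·8/13 + (-2)·5/13 = 70/13.

70/13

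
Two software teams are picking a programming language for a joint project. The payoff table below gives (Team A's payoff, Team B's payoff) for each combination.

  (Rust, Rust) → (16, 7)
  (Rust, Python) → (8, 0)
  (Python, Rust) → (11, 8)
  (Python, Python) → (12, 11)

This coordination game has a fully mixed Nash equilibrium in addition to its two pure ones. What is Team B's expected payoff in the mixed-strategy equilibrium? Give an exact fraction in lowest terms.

Team A mixes with probability p on Rust, chosen so Team B is indifferent: 7p + 8(1−p) = 0p + 11(1−p) gives p = 3/10.
Team B's expected payoff is 7·3/10 + 8·7/10 = 77/10.

77/10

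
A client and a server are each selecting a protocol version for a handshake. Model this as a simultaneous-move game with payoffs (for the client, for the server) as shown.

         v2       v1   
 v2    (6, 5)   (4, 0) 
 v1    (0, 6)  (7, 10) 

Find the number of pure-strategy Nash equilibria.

Both v2: the client gets 6 (best alternative 0); the server gets 5 (best alternative 0). Neither deviates — NE.
Both v1: the client gets 7 (best alternative 4); the server gets 10 (best alternative 6). Neither deviates — NE.
(v2, v1) is not a NE: the client would switch to v1 (7 > 4).
No other cell survives both best-response checks, so there are 2 pure NE.

2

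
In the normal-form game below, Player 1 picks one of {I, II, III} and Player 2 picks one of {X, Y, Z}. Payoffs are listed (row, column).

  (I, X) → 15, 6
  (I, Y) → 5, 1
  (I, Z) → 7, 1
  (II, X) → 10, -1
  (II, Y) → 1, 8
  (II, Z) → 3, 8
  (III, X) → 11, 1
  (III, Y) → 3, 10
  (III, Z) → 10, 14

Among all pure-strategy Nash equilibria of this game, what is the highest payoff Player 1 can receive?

15

(I, X) is a pure NE (Player 1: 15 ≥ 11; Player 2: 6 ≥ 1). Player 1 gets 15.
(III, Z) is a pure NE (Player 1: 10 ≥ 7; Player 2: 14 ≥ 10). Player 1 gets 10.
Every other cell has a profitable deviation for at least one player. Highest of {15, 10} is 15.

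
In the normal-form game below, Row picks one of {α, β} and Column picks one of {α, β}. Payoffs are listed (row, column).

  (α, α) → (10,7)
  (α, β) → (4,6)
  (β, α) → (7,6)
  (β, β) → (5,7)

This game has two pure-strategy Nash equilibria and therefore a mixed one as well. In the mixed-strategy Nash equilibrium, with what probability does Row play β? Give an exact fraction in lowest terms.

1/2

Row's mix p on α must make Column indifferent between α and β.
Column's payoff from α: 7p + 6(1−p). From β: 6p + 7(1−p).
Set equal: 1p = 1(1−p) → p = 1/2.
Probability on β is 1 − 1/2 = 1/2.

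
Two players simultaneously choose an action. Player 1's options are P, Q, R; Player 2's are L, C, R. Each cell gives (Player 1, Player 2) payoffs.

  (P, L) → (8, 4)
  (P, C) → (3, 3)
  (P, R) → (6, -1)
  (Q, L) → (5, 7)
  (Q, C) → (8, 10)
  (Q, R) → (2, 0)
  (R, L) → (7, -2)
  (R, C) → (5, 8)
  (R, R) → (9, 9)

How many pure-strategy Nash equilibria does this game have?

3

(P, L): Player 1 gets 8 (best alternative 7); Player 2 gets 4 (best alternative 3). Neither deviates — NE.
(Q, C): Player 1 gets 8 (best alternative 5); Player 2 gets 10 (best alternative 7). Neither deviates — NE.
(R, R): Player 1 gets 9 (best alternative 6); Player 2 gets 9 (best alternative 8). Neither deviates — NE.
(Q, L) is not a NE: Player 1 would switch to P (8 > 5).
No other cell survives both best-response checks, so there are 3 pure NE.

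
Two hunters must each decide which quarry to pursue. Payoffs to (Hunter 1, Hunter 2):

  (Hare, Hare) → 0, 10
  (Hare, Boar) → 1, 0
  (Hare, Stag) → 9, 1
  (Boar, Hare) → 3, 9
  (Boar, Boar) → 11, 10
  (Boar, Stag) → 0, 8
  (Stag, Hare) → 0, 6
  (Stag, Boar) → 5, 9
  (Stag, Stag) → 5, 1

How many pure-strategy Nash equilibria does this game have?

1

Both Boar: Hunter 1 gets 11 (best alternative 5); Hunter 2 gets 10 (best alternative 9). Neither deviates — NE.
Both Stag is not a NE: Hunter 1 would switch to Hare (9 > 5).
No other cell survives both best-response checks, so there is 1 pure NE.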